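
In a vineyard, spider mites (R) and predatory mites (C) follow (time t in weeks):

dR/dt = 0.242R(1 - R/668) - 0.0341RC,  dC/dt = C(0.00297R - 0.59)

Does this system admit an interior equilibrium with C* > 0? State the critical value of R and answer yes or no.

Threshold R = 199; K > 199, so yes, the predator persists.

The predator equation gives dC/dt > 0 only when R > 0.59/0.00297 = 199.
Without the predator, R → K = 668. Since 668 > 199, the predator can invade and persist.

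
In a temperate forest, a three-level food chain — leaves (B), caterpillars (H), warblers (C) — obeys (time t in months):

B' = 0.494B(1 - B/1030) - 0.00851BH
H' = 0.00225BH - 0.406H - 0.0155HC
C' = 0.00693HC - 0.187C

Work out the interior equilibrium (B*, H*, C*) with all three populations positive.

From dC/dt = 0: 0.00693H* = 0.187, so H* = 27.
From dB/dt = 0: 0.494(1 - B*/1030) = 0.00851·27, giving B* = 1030·(1 - 0.465) = 551.
From dH/dt = 0: 0.00225·551 - 0.406 = 0.0155C*, so C* = 0.834/0.0155 = 53.8.

B* ≈ 551, H* ≈ 27, C* ≈ 53.8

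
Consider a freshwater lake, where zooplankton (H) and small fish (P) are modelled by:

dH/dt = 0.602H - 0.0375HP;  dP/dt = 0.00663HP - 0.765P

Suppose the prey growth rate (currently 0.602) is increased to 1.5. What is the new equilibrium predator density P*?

At the interior fixed point, setting dH/dt = 0 with H > 0 fixes P* = (prey growth rate)/(HP coefficient) — independent of the other coefficients.
With the change, P* = 1.5/0.0375 = 40; it rises from 16.1.

P* ≈ 40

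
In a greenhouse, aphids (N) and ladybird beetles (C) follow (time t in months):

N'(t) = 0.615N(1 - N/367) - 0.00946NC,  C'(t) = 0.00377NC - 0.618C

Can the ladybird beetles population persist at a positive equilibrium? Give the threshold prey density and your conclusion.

The predator equation gives dC/dt > 0 only when N > 0.618/0.00377 = 164.
Without the predator, N → K = 367. Since 367 > 164, the predator can invade and persist.

Threshold N = 164; K > 164, so yes, the predator persists.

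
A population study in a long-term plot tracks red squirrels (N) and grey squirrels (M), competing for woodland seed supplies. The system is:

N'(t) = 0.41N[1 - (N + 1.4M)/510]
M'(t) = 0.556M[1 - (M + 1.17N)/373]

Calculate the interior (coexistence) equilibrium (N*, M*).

N* ≈ 19.1, M* ≈ 351

Setting both brackets to zero gives the nullclines N + 1.4M = 510 and 1.17N + M = 373.
Substituting M = 373 - 1.17N into the first: N(1 - 1.4·1.17) = 510 - 1.4·373.
So N* = -12.2/-0.638 = 19.1, and then M* = 373 - 1.17·19.1 = 351.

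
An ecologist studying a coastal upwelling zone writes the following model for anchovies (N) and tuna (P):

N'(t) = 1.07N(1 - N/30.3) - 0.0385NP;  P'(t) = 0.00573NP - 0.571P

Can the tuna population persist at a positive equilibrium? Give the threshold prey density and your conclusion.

Threshold N = 99.7; K < 99.7, so no, the predator goes extinct.

The predator equation gives dP/dt > 0 only when N > 0.571/0.00573 = 99.7.
Without the predator, N → K = 30.3. Since 30.3 < 99.7, the predator cannot invade.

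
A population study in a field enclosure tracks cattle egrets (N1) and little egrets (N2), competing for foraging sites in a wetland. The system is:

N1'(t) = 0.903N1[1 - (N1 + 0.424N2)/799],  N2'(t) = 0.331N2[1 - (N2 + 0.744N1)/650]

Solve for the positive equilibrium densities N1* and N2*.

Setting both brackets to zero gives the nullclines N1 + 0.424N2 = 799 and 0.744N1 + N2 = 650.
Substituting N2 = 650 - 0.744N1 into the first: N1(1 - 0.424·0.744) = 799 - 0.424·650.
So N1* = 523/0.685 = 765, and then N2* = 650 - 0.744·765 = 81.1.

N1* ≈ 765, N2* ≈ 81.1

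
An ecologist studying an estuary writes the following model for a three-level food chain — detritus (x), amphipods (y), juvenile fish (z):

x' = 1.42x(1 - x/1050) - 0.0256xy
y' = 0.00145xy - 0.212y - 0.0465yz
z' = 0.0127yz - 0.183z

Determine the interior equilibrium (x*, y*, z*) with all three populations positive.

x* ≈ 777, y* ≈ 14.4, z* ≈ 19.7

From dz/dt = 0: 0.0127y* = 0.183, so y* = 14.4.
From dx/dt = 0: 1.42(1 - x*/1050) = 0.0256·14.4, giving x* = 1050·(1 - 0.26) = 777.
From dy/dt = 0: 0.00145·777 - 0.212 = 0.0465z*, so z* = 0.915/0.0465 = 19.7.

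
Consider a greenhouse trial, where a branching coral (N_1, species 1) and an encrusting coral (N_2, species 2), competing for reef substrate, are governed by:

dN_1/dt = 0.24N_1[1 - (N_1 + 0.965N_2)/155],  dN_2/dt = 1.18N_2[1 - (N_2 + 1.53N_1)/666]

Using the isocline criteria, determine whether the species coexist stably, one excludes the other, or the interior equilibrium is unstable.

species 2 excludes species 1

Compare the nullcline intercepts: K1/α12 = 155/0.965 = 161 < K2 = 666; K2/α21 = 666/1.53 = 435 > K1 = 155.
Since the inequalities point opposite ways, species 2 can invade but species 1 cannot.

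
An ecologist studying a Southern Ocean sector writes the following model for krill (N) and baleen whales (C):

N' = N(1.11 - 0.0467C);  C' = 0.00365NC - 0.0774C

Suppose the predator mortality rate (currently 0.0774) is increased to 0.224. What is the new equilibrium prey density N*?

N* ≈ 61.4

At the interior fixed point, setting dC/dt = 0 with C > 0 fixes N* = (predator death rate)/(NC coefficient) — independent of the other coefficients.
With the change, N* = 0.224/0.00365 = 61.4; it rises from 21.2.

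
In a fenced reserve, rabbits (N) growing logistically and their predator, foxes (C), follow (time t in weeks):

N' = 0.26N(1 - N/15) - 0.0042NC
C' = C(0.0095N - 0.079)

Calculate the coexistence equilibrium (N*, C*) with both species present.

N* ≈ 8.32, C* ≈ 27.6

From dC/dt = 0 with C > 0: 0.0095N* = 0.079, so N* = 8.32.
Substitute into dN/dt = 0: 0.26(1 - 8.32/15) = 0.0042C*.
The bracket is 0.446, giving C* = 0.116/0.0042 = 27.6.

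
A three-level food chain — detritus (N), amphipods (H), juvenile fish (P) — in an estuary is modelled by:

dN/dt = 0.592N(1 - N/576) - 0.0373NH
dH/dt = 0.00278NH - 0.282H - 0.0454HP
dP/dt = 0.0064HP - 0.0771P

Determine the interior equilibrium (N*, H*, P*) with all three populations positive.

N* ≈ 139, H* ≈ 12, P* ≈ 2.29

From dP/dt = 0: 0.0064H* = 0.0771, so H* = 12.
From dN/dt = 0: 0.592(1 - N*/576) = 0.0373·12, giving N* = 576·(1 - 0.759) = 139.
From dH/dt = 0: 0.00278·139 - 0.282 = 0.0454P*, so P* = 0.104/0.0454 = 2.29.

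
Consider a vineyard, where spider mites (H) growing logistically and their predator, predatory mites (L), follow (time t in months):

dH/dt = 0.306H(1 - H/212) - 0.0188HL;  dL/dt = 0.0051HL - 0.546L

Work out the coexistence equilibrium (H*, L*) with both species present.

From dL/dt = 0 with L > 0: 0.0051H* = 0.546, so H* = 107.
Substitute into dH/dt = 0: 0.306(1 - 107/212) = 0.0188L*.
The bracket is 0.495, giving L* = 0.151/0.0188 = 8.06.

H* ≈ 107, L* ≈ 8.06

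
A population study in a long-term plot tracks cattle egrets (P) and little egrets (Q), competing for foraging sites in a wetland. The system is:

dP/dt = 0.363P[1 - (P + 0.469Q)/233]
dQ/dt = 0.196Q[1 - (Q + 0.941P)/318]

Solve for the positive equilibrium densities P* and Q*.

Setting both brackets to zero gives the nullclines P + 0.469Q = 233 and 0.941P + Q = 318.
Substituting Q = 318 - 0.941P into the first: P(1 - 0.469·0.941) = 233 - 0.469·318.
So P* = 83.9/0.559 = 150, and then Q* = 318 - 0.941·150 = 177.

P* ≈ 150, Q* ≈ 177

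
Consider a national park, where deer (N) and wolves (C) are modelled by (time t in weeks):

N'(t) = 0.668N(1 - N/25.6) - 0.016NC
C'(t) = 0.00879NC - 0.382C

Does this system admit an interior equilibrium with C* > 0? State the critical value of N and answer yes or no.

The predator equation gives dC/dt > 0 only when N > 0.382/0.00879 = 43.5.
Without the predator, N → K = 25.6. Since 25.6 < 43.5, the predator cannot invade.

Threshold N = 43.5; K < 43.5, so no, the predator goes extinct.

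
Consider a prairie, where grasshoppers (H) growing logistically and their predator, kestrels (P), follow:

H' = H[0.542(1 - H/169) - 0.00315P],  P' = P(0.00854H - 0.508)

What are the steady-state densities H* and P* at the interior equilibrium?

From dP/dt = 0 with P > 0: 0.00854H* = 0.508, so H* = 59.5.
Substitute into dH/dt = 0: 0.542(1 - 59.5/169) = 0.00315P*.
The bracket is 0.648, giving P* = 0.351/0.00315 = 112.

H* ≈ 59.5, P* ≈ 112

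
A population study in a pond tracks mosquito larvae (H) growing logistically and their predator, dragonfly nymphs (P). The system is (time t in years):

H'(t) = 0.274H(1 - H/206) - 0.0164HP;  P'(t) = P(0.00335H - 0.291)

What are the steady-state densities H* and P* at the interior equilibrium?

H* ≈ 86.9, P* ≈ 9.66

From dP/dt = 0 with P > 0: 0.00335H* = 0.291, so H* = 86.9.
Substitute into dH/dt = 0: 0.274(1 - 86.9/206) = 0.0164P*.
The bracket is 0.578, giving P* = 0.158/0.0164 = 9.66.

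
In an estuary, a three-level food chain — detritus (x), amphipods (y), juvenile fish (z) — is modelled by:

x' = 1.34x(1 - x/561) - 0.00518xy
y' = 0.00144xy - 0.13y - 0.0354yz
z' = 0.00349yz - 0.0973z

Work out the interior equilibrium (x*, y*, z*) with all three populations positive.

x* ≈ 501, y* ≈ 27.9, z* ≈ 16.7

From dz/dt = 0: 0.00349y* = 0.0973, so y* = 27.9.
From dx/dt = 0: 1.34(1 - x*/561) = 0.00518·27.9, giving x* = 561·(1 - 0.108) = 501.
From dy/dt = 0: 0.00144·501 - 0.13 = 0.0354z*, so z* = 0.591/0.0354 = 16.7.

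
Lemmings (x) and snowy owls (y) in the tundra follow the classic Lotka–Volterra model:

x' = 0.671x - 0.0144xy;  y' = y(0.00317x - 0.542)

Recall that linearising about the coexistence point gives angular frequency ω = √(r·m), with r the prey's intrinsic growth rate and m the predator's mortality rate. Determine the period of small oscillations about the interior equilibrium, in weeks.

T ≈ 10.4 weeks

Here r = 0.671 and m = 0.542, so r·m = 0.364.
ω = √0.364 = 0.603 per week, hence T = 2π/ω ≈ 10.4 weeks.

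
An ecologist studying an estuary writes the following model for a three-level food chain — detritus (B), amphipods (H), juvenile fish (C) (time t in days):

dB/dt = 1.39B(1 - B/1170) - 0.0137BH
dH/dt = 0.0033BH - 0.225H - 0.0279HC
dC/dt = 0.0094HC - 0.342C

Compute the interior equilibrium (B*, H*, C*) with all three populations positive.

From dC/dt = 0: 0.0094H* = 0.342, so H* = 36.4.
From dB/dt = 0: 1.39(1 - B*/1170) = 0.0137·36.4, giving B* = 1170·(1 - 0.359) = 750.
From dH/dt = 0: 0.0033·750 - 0.225 = 0.0279C*, so C* = 2.25/0.0279 = 80.7.

B* ≈ 750, H* ≈ 36.4, C* ≈ 80.7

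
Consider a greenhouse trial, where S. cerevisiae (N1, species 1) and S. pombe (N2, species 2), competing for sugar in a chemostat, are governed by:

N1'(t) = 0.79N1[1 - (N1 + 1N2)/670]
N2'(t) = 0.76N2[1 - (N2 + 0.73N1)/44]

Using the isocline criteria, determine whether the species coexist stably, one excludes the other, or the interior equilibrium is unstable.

species 1 excludes species 2

Compare the nullcline intercepts: K1/α12 = 670/1 = 670 > K2 = 44; K2/α21 = 44/0.73 = 60.3 < K1 = 670.
Since the inequalities point opposite ways, species 1 can invade but species 2 cannot.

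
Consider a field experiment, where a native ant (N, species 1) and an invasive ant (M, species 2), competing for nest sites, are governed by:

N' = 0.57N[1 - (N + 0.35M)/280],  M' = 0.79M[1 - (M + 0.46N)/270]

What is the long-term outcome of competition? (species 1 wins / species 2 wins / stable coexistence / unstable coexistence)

stable coexistence

Compare the nullcline intercepts: K1/α12 = 280/0.35 = 800 > K2 = 270; K2/α21 = 270/0.46 = 587 > K1 = 280.
Since both inequalities hold, each species can invade when rare, so the interior equilibrium is stable.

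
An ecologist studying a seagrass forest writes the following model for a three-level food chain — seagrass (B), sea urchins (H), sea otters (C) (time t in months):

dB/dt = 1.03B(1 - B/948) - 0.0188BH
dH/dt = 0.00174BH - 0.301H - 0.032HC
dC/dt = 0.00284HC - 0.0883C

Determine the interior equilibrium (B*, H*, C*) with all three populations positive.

From dC/dt = 0: 0.00284H* = 0.0883, so H* = 31.1.
From dB/dt = 0: 1.03(1 - B*/948) = 0.0188·31.1, giving B* = 948·(1 - 0.567) = 410.
From dH/dt = 0: 0.00174·410 - 0.301 = 0.032C*, so C* = 0.412/0.032 = 12.9.

B* ≈ 410, H* ≈ 31.1, C* ≈ 12.9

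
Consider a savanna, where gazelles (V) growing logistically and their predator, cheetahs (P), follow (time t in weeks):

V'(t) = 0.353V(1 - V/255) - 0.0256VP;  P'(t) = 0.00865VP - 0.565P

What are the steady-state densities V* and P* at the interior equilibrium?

V* ≈ 65.3, P* ≈ 10.3

From dP/dt = 0 with P > 0: 0.00865V* = 0.565, so V* = 65.3.
Substitute into dV/dt = 0: 0.353(1 - 65.3/255) = 0.0256P*.
The bracket is 0.744, giving P* = 0.263/0.0256 = 10.3.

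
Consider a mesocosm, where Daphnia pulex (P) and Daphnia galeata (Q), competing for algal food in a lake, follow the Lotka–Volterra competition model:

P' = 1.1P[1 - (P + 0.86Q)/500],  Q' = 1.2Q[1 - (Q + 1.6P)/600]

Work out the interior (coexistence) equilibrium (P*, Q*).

P* ≈ 42.6, Q* ≈ 532

Setting both brackets to zero gives the nullclines P + 0.86Q = 500 and 1.6P + Q = 600.
Substituting Q = 600 - 1.6P into the first: P(1 - 0.86·1.6) = 500 - 0.86·600.
So P* = -16/-0.376 = 42.6, and then Q* = 600 - 1.6·42.6 = 532.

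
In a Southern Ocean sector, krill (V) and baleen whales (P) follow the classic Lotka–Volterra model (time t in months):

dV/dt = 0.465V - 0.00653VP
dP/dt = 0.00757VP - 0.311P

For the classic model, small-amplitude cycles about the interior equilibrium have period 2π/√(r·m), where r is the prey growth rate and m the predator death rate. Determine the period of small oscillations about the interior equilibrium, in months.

T ≈ 16.5 months

Here r = 0.465 and m = 0.311, so r·m = 0.145.
ω = √0.145 = 0.38 per month, hence T = 2π/ω ≈ 16.5 months.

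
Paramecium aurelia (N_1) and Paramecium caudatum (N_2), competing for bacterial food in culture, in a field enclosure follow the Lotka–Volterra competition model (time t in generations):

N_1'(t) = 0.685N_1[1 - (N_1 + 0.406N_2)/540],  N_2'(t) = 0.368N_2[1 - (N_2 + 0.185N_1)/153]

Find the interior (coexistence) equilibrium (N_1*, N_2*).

N_1* ≈ 517, N_2* ≈ 57.4

Setting both brackets to zero gives the nullclines N_1 + 0.406N_2 = 540 and 0.185N_1 + N_2 = 153.
Substituting N_2 = 153 - 0.185N_1 into the first: N_1(1 - 0.406·0.185) = 540 - 0.406·153.
So N_1* = 478/0.925 = 517, and then N_2* = 153 - 0.185·517 = 57.4.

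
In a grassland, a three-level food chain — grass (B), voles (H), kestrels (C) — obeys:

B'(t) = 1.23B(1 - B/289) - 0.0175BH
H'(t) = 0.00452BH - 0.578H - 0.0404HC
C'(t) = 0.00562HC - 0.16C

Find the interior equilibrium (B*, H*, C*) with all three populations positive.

From dC/dt = 0: 0.00562H* = 0.16, so H* = 28.5.
From dB/dt = 0: 1.23(1 - B*/289) = 0.0175·28.5, giving B* = 289·(1 - 0.405) = 172.
From dH/dt = 0: 0.00452·172 - 0.578 = 0.0404C*, so C* = 0.199/0.0404 = 4.93.

B* ≈ 172, H* ≈ 28.5, C* ≈ 4.93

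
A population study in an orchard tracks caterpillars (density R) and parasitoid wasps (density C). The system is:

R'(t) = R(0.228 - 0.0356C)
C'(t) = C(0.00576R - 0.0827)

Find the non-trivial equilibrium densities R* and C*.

R* ≈ 14.4, C* ≈ 6.4

Set dC/dt = 0 with C > 0: 0.00576R - 0.0827 = 0, so R* = 0.0827/0.00576 = 14.4.
Set dR/dt = 0 with R > 0: 0.228 - 0.0356C = 0, so C* = 0.228/0.0356 = 6.4.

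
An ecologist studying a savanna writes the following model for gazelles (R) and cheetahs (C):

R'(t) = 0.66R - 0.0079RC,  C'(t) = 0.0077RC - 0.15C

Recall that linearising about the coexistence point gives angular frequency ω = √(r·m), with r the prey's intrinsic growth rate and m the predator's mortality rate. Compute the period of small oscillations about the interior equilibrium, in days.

Here r = 0.66 and m = 0.15, so r·m = 0.099.
ω = √0.099 = 0.315 per day, hence T = 2π/ω ≈ 20 days.

T ≈ 20 days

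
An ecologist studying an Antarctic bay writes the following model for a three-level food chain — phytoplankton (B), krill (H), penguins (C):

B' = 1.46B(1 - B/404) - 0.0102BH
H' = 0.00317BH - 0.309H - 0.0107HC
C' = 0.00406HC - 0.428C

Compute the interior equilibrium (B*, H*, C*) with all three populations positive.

B* ≈ 106, H* ≈ 105, C* ≈ 2.66

From dC/dt = 0: 0.00406H* = 0.428, so H* = 105.
From dB/dt = 0: 1.46(1 - B*/404) = 0.0102·105, giving B* = 404·(1 - 0.736) = 106.
From dH/dt = 0: 0.00317·106 - 0.309 = 0.0107C*, so C* = 0.0285/0.0107 = 2.66.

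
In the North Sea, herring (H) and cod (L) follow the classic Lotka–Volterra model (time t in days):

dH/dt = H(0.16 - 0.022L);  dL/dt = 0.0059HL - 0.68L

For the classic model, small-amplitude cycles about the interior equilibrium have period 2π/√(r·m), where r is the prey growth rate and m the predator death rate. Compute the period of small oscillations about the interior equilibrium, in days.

Here r = 0.16 and m = 0.68, so r·m = 0.109.
ω = √0.109 = 0.33 per day, hence T = 2π/ω ≈ 19 days.

T ≈ 19 days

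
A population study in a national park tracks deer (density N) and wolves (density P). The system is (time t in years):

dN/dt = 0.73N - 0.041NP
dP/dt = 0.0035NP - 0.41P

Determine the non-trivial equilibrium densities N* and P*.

Set dP/dt = 0 with P > 0: 0.0035N - 0.41 = 0, so N* = 0.41/0.0035 = 117.
Set dN/dt = 0 with N > 0: 0.73 - 0.041P = 0, so P* = 0.73/0.041 = 17.8.

N* ≈ 117, P* ≈ 17.8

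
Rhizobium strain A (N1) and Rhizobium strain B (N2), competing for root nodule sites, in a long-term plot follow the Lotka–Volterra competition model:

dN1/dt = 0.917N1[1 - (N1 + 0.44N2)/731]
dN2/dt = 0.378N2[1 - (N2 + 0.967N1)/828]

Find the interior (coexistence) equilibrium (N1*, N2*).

Setting both brackets to zero gives the nullclines N1 + 0.44N2 = 731 and 0.967N1 + N2 = 828.
Substituting N2 = 828 - 0.967N1 into the first: N1(1 - 0.44·0.967) = 731 - 0.44·828.
So N1* = 367/0.575 = 638, and then N2* = 828 - 0.967·638 = 211.

N1* ≈ 638, N2* ≈ 211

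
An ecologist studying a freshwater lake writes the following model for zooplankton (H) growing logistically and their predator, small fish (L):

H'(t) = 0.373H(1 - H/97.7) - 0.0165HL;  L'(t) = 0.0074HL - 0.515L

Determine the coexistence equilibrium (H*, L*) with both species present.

From dL/dt = 0 with L > 0: 0.0074H* = 0.515, so H* = 69.6.
Substitute into dH/dt = 0: 0.373(1 - 69.6/97.7) = 0.0165L*.
The bracket is 0.288, giving L* = 0.107/0.0165 = 6.5.

H* ≈ 69.6, L* ≈ 6.5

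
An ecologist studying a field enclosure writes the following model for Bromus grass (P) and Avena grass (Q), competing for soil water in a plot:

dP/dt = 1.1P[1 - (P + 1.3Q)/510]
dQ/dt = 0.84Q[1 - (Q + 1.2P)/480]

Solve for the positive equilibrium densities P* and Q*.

P* ≈ 204, Q* ≈ 236

Setting both brackets to zero gives the nullclines P + 1.3Q = 510 and 1.2P + Q = 480.
Substituting Q = 480 - 1.2P into the first: P(1 - 1.3·1.2) = 510 - 1.3·480.
So P* = -114/-0.56 = 204, and then Q* = 480 - 1.2·204 = 236.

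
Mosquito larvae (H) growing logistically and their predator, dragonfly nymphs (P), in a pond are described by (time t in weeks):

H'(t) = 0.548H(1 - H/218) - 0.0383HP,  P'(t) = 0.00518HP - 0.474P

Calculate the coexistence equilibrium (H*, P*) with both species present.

H* ≈ 91.5, P* ≈ 8.3

From dP/dt = 0 with P > 0: 0.00518H* = 0.474, so H* = 91.5.
Substitute into dH/dt = 0: 0.548(1 - 91.5/218) = 0.0383P*.
The bracket is 0.58, giving P* = 0.318/0.0383 = 8.3.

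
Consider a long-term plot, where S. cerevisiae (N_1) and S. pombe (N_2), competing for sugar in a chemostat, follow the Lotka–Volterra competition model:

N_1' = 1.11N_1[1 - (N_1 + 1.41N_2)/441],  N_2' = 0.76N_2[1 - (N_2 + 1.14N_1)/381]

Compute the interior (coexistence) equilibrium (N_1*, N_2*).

Setting both brackets to zero gives the nullclines N_1 + 1.41N_2 = 441 and 1.14N_1 + N_2 = 381.
Substituting N_2 = 381 - 1.14N_1 into the first: N_1(1 - 1.41·1.14) = 441 - 1.41·381.
So N_1* = -96.2/-0.607 = 158, and then N_2* = 381 - 1.14·158 = 200.

N_1* ≈ 158, N_2* ≈ 200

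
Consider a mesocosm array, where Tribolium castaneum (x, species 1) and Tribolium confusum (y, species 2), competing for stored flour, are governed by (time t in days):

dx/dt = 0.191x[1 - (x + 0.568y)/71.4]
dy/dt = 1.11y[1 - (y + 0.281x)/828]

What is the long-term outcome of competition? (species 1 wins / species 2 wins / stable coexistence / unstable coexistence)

Compare the nullcline intercepts: K1/α12 = 71.4/0.568 = 126 < K2 = 828; K2/α21 = 828/0.281 = 2950 > K1 = 71.4.
Since the inequalities point opposite ways, species 2 can invade but species 1 cannot.

species 2 excludes species 1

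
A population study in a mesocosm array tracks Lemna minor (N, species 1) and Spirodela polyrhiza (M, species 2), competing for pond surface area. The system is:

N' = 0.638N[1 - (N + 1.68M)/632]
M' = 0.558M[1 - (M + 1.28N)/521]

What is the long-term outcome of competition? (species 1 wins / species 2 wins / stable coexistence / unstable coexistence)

Compare the nullcline intercepts: K1/α12 = 632/1.68 = 376 < K2 = 521; K2/α21 = 521/1.28 = 407 < K1 = 632.
Since both are reversed, neither can invade when rare; the interior point is a saddle.

unstable coexistence (outcome depends on initial conditions)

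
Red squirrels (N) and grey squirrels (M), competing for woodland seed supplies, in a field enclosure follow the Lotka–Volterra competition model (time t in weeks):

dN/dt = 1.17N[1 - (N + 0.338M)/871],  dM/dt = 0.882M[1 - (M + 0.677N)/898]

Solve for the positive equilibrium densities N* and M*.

Setting both brackets to zero gives the nullclines N + 0.338M = 871 and 0.677N + M = 898.
Substituting M = 898 - 0.677N into the first: N(1 - 0.338·0.677) = 871 - 0.338·898.
So N* = 567/0.771 = 736, and then M* = 898 - 0.677·736 = 400.

N* ≈ 736, M* ≈ 400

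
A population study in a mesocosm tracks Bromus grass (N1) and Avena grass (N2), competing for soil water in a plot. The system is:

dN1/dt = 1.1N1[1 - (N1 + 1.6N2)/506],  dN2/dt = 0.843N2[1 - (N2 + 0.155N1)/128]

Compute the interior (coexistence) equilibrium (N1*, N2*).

Setting both brackets to zero gives the nullclines N1 + 1.6N2 = 506 and 0.155N1 + N2 = 128.
Substituting N2 = 128 - 0.155N1 into the first: N1(1 - 1.6·0.155) = 506 - 1.6·128.
So N1* = 301/0.752 = 401, and then N2* = 128 - 0.155·401 = 65.9.

N1* ≈ 401, N2* ≈ 65.9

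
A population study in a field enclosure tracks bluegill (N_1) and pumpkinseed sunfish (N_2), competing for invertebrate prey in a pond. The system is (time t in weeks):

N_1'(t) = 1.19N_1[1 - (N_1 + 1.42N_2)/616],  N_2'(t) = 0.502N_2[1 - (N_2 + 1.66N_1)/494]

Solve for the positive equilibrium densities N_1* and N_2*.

N_1* ≈ 63, N_2* ≈ 389

Setting both brackets to zero gives the nullclines N_1 + 1.42N_2 = 616 and 1.66N_1 + N_2 = 494.
Substituting N_2 = 494 - 1.66N_1 into the first: N_1(1 - 1.42·1.66) = 616 - 1.42·494.
So N_1* = -85.5/-1.36 = 63, and then N_2* = 494 - 1.66·63 = 389.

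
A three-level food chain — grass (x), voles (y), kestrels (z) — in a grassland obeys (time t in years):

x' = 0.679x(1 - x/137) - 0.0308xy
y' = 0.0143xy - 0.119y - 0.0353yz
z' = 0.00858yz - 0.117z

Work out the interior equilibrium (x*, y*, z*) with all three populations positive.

x* ≈ 52.3, y* ≈ 13.6, z* ≈ 17.8

From dz/dt = 0: 0.00858y* = 0.117, so y* = 13.6.
From dx/dt = 0: 0.679(1 - x*/137) = 0.0308·13.6, giving x* = 137·(1 - 0.619) = 52.3.
From dy/dt = 0: 0.0143·52.3 - 0.119 = 0.0353z*, so z* = 0.628/0.0353 = 17.8.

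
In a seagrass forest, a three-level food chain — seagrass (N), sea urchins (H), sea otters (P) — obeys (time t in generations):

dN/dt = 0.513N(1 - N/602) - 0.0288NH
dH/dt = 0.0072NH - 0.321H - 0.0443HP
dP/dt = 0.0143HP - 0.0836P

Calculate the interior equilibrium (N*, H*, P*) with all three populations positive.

From dP/dt = 0: 0.0143H* = 0.0836, so H* = 5.85.
From dN/dt = 0: 0.513(1 - N*/602) = 0.0288·5.85, giving N* = 602·(1 - 0.328) = 404.
From dH/dt = 0: 0.0072·404 - 0.321 = 0.0443P*, so P* = 2.59/0.0443 = 58.5.

N* ≈ 404, H* ≈ 5.85, P* ≈ 58.5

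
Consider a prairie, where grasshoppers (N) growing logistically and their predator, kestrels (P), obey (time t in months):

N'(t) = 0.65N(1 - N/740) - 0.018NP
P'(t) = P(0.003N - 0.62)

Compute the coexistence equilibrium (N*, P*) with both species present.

From dP/dt = 0 with P > 0: 0.003N* = 0.62, so N* = 207.
Substitute into dN/dt = 0: 0.65(1 - 207/740) = 0.018P*.
The bracket is 0.721, giving P* = 0.468/0.018 = 26.

N* ≈ 207, P* ≈ 26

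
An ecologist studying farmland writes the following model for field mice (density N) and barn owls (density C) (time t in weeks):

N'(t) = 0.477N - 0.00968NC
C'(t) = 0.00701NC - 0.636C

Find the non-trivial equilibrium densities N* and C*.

Set dC/dt = 0 with C > 0: 0.00701N - 0.636 = 0, so N* = 0.636/0.00701 = 90.7.
Set dN/dt = 0 with N > 0: 0.477 - 0.00968C = 0, so C* = 0.477/0.00968 = 49.3.

N* ≈ 90.7, C* ≈ 49.3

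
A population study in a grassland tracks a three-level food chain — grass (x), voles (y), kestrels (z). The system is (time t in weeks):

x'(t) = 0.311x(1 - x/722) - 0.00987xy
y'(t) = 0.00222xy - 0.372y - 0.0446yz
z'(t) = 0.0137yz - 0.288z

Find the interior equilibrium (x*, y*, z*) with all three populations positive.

x* ≈ 240, y* ≈ 21, z* ≈ 3.62

From dz/dt = 0: 0.0137y* = 0.288, so y* = 21.
From dx/dt = 0: 0.311(1 - x*/722) = 0.00987·21, giving x* = 722·(1 - 0.667) = 240.
From dy/dt = 0: 0.00222·240 - 0.372 = 0.0446z*, so z* = 0.161/0.0446 = 3.62.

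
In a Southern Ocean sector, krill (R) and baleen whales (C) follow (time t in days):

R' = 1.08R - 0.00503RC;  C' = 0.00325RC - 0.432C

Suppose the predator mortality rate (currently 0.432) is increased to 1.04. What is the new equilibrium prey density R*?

At the interior fixed point, setting dC/dt = 0 with C > 0 fixes R* = (predator death rate)/(RC coefficient) — independent of the other coefficients.
With the change, R* = 1.04/0.00325 = 320; it rises from 133.

R* ≈ 320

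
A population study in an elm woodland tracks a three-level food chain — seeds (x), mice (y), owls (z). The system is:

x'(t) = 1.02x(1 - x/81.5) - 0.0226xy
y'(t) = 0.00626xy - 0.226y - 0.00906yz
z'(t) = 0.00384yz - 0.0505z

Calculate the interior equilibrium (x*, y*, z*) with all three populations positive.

From dz/dt = 0: 0.00384y* = 0.0505, so y* = 13.2.
From dx/dt = 0: 1.02(1 - x*/81.5) = 0.0226·13.2, giving x* = 81.5·(1 - 0.291) = 57.8.
From dy/dt = 0: 0.00626·57.8 - 0.226 = 0.00906z*, so z* = 0.136/0.00906 = 15.

x* ≈ 57.8, y* ≈ 13.2, z* ≈ 15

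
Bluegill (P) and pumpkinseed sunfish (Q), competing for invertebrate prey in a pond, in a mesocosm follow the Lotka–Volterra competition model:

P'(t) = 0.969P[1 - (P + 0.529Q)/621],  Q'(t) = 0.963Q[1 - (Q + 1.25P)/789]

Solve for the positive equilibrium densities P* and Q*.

Setting both brackets to zero gives the nullclines P + 0.529Q = 621 and 1.25P + Q = 789.
Substituting Q = 789 - 1.25P into the first: P(1 - 0.529·1.25) = 621 - 0.529·789.
So P* = 204/0.339 = 601, and then Q* = 789 - 1.25·601 = 37.6.

P* ≈ 601, Q* ≈ 37.6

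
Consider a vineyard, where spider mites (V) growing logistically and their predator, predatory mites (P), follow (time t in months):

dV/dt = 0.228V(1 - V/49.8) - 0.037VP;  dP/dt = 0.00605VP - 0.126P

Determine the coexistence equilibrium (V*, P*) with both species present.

V* ≈ 20.8, P* ≈ 3.59

From dP/dt = 0 with P > 0: 0.00605V* = 0.126, so V* = 20.8.
Substitute into dV/dt = 0: 0.228(1 - 20.8/49.8) = 0.037P*.
The bracket is 0.582, giving P* = 0.133/0.037 = 3.59.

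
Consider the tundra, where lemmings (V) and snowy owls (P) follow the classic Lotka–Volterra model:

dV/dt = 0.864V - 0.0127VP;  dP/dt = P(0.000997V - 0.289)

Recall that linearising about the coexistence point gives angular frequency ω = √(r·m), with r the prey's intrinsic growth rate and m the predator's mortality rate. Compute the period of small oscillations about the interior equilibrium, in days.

Here r = 0.864 and m = 0.289, so r·m = 0.25.
ω = √0.25 = 0.5 per day, hence T = 2π/ω ≈ 12.6 days.

T ≈ 12.6 days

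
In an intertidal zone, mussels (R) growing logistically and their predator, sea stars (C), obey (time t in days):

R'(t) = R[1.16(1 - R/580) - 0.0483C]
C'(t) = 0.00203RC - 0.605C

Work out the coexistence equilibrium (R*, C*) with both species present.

From dC/dt = 0 with C > 0: 0.00203R* = 0.605, so R* = 298.
Substitute into dR/dt = 0: 1.16(1 - 298/580) = 0.0483C*.
The bracket is 0.486, giving C* = 0.564/0.0483 = 11.7.

R* ≈ 298, C* ≈ 11.7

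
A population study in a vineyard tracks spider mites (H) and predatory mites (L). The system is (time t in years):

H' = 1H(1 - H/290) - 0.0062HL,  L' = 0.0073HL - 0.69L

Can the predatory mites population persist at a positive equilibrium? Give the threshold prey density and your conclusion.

Threshold H = 94.5; K > 94.5, so yes, the predator persists.

The predator equation gives dL/dt > 0 only when H > 0.69/0.0073 = 94.5.
Without the predator, H → K = 290. Since 290 > 94.5, the predator can invade and persist.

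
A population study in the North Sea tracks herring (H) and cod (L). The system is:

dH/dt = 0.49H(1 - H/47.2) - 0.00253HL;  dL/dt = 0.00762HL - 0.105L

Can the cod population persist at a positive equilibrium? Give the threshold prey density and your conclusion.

Threshold H = 13.8; K > 13.8, so yes, the predator persists.

The predator equation gives dL/dt > 0 only when H > 0.105/0.00762 = 13.8.
Without the predator, H → K = 47.2. Since 47.2 > 13.8, the predator can invade and persist.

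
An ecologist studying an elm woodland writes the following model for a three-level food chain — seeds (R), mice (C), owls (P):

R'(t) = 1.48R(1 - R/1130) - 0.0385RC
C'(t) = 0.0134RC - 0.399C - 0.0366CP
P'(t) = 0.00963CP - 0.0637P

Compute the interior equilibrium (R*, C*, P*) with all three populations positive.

From dP/dt = 0: 0.00963C* = 0.0637, so C* = 6.61.
From dR/dt = 0: 1.48(1 - R*/1130) = 0.0385·6.61, giving R* = 1130·(1 - 0.172) = 936.
From dC/dt = 0: 0.0134·936 - 0.399 = 0.0366P*, so P* = 12.1/0.0366 = 332.

R* ≈ 936, C* ≈ 6.61, P* ≈ 332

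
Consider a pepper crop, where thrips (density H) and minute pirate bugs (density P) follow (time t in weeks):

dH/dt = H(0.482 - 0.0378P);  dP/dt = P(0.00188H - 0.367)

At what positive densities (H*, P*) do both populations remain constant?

Set dP/dt = 0 with P > 0: 0.00188H - 0.367 = 0, so H* = 0.367/0.00188 = 195.
Set dH/dt = 0 with H > 0: 0.482 - 0.0378P = 0, so P* = 0.482/0.0378 = 12.8.

H* ≈ 195, P* ≈ 12.8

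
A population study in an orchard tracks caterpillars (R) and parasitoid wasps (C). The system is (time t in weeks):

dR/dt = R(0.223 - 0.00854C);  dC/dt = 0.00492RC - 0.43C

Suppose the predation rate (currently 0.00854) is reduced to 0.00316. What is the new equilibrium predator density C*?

C* ≈ 70.6

At the interior fixed point, setting dR/dt = 0 with R > 0 fixes C* = (prey growth rate)/(RC coefficient) — independent of the other coefficients.
With the change, C* = 0.223/0.00316 = 70.6; it rises from 26.1.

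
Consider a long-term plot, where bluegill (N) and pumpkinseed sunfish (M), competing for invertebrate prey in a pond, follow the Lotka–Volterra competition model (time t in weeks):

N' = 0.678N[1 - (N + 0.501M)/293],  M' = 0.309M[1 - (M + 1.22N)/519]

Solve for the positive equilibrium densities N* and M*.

Setting both brackets to zero gives the nullclines N + 0.501M = 293 and 1.22N + M = 519.
Substituting M = 519 - 1.22N into the first: N(1 - 0.501·1.22) = 293 - 0.501·519.
So N* = 33/0.389 = 84.8, and then M* = 519 - 1.22·84.8 = 416.

N* ≈ 84.8, M* ≈ 416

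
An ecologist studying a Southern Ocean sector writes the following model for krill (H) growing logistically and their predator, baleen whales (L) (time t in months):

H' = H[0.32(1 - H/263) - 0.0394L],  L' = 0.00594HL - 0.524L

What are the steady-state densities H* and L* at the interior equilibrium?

H* ≈ 88.2, L* ≈ 5.4

From dL/dt = 0 with L > 0: 0.00594H* = 0.524, so H* = 88.2.
Substitute into dH/dt = 0: 0.32(1 - 88.2/263) = 0.0394L*.
The bracket is 0.665, giving L* = 0.213/0.0394 = 5.4.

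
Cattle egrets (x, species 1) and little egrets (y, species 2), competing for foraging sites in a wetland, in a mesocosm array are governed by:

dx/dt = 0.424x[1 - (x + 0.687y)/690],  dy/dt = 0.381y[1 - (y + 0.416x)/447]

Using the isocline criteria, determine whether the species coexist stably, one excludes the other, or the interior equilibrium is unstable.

stable coexistence

Compare the nullcline intercepts: K1/α12 = 690/0.687 = 1000 > K2 = 447; K2/α21 = 447/0.416 = 1070 > K1 = 690.
Since both inequalities hold, each species can invade when rare, so the interior equilibrium is stable.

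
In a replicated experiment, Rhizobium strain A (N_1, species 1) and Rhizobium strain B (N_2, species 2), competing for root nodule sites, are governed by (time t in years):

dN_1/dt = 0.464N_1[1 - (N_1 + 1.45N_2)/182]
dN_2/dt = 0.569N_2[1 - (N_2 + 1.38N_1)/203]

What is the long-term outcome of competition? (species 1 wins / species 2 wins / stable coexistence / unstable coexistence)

unstable coexistence (outcome depends on initial conditions)

Compare the nullcline intercepts: K1/α12 = 182/1.45 = 126 < K2 = 203; K2/α21 = 203/1.38 = 147 < K1 = 182.
Since both are reversed, neither can invade when rare; the interior point is a saddle.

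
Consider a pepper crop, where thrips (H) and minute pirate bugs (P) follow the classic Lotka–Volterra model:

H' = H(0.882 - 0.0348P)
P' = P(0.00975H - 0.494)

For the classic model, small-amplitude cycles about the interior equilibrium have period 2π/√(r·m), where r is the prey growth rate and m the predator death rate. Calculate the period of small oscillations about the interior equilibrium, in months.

Here r = 0.882 and m = 0.494, so r·m = 0.436.
ω = √0.436 = 0.66 per month, hence T = 2π/ω ≈ 9.52 months.

T ≈ 9.52 months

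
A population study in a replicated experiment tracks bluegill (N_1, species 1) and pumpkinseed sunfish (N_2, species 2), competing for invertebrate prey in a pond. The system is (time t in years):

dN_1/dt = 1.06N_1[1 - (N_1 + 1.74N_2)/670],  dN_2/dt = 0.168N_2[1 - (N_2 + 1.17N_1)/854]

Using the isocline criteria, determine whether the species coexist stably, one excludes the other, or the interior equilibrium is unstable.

Compare the nullcline intercepts: K1/α12 = 670/1.74 = 385 < K2 = 854; K2/α21 = 854/1.17 = 730 > K1 = 670.
Since the inequalities point opposite ways, species 2 can invade but species 1 cannot.

species 2 excludes species 1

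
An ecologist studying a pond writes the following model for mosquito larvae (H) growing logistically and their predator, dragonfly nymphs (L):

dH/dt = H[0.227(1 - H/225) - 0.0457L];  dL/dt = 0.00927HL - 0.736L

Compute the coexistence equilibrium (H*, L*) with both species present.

From dL/dt = 0 with L > 0: 0.00927H* = 0.736, so H* = 79.4.
Substitute into dH/dt = 0: 0.227(1 - 79.4/225) = 0.0457L*.
The bracket is 0.647, giving L* = 0.147/0.0457 = 3.21.

H* ≈ 79.4, L* ≈ 3.21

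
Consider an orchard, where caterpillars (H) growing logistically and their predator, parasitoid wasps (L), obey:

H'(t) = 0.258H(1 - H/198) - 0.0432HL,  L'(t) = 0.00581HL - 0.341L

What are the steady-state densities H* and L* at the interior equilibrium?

From dL/dt = 0 with L > 0: 0.00581H* = 0.341, so H* = 58.7.
Substitute into dH/dt = 0: 0.258(1 - 58.7/198) = 0.0432L*.
The bracket is 0.704, giving L* = 0.182/0.0432 = 4.2.

H* ≈ 58.7, L* ≈ 4.2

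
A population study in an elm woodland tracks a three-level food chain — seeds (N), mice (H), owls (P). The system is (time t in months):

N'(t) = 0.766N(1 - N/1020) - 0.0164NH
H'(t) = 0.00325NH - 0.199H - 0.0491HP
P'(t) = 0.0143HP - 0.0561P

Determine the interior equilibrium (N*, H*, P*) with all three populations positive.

N* ≈ 934, H* ≈ 3.92, P* ≈ 57.8

From dP/dt = 0: 0.0143H* = 0.0561, so H* = 3.92.
From dN/dt = 0: 0.766(1 - N*/1020) = 0.0164·3.92, giving N* = 1020·(1 - 0.084) = 934.
From dH/dt = 0: 0.00325·934 - 0.199 = 0.0491P*, so P* = 2.84/0.0491 = 57.8.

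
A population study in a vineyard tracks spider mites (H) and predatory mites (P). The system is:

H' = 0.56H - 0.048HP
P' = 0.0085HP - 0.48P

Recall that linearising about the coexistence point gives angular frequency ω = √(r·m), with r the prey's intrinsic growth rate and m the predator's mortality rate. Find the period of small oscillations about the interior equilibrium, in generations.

Here r = 0.56 and m = 0.48, so r·m = 0.269.
ω = √0.269 = 0.518 per generation, hence T = 2π/ω ≈ 12.1 generations.

T ≈ 12.1 generations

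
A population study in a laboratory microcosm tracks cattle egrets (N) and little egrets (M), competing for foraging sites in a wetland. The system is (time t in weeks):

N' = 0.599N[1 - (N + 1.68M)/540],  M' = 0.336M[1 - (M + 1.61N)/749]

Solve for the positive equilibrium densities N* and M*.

N* ≈ 421, M* ≈ 70.6

Setting both brackets to zero gives the nullclines N + 1.68M = 540 and 1.61N + M = 749.
Substituting M = 749 - 1.61N into the first: N(1 - 1.68·1.61) = 540 - 1.68·749.
So N* = -718/-1.7 = 421, and then M* = 749 - 1.61·421 = 70.6.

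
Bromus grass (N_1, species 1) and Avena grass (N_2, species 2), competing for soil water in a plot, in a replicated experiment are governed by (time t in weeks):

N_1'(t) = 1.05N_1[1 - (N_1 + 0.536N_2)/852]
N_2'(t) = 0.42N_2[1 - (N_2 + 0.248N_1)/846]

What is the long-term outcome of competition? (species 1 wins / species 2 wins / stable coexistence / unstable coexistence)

Compare the nullcline intercepts: K1/α12 = 852/0.536 = 1590 > K2 = 846; K2/α21 = 846/0.248 = 3410 > K1 = 852.
Since both inequalities hold, each species can invade when rare, so the interior equilibrium is stable.

stable coexistence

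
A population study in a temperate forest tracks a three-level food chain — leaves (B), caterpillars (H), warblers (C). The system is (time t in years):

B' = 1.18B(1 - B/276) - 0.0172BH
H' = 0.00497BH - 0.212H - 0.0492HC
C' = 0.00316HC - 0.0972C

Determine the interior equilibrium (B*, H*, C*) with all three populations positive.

B* ≈ 152, H* ≈ 30.8, C* ≈ 11.1

From dC/dt = 0: 0.00316H* = 0.0972, so H* = 30.8.
From dB/dt = 0: 1.18(1 - B*/276) = 0.0172·30.8, giving B* = 276·(1 - 0.448) = 152.
From dH/dt = 0: 0.00497·152 - 0.212 = 0.0492C*, so C* = 0.545/0.0492 = 11.1.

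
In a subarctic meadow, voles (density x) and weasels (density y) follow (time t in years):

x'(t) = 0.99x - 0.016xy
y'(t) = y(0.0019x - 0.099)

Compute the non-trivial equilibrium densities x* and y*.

x* ≈ 52.1, y* ≈ 61.9

Set dy/dt = 0 with y > 0: 0.0019x - 0.099 = 0, so x* = 0.099/0.0019 = 52.1.
Set dx/dt = 0 with x > 0: 0.99 - 0.016y = 0, so y* = 0.99/0.016 = 61.9.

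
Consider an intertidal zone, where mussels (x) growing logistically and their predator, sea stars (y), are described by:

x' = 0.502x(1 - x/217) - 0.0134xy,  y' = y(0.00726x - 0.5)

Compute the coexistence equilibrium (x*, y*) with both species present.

From dy/dt = 0 with y > 0: 0.00726x* = 0.5, so x* = 68.9.
Substitute into dx/dt = 0: 0.502(1 - 68.9/217) = 0.0134y*.
The bracket is 0.683, giving y* = 0.343/0.0134 = 25.6.

x* ≈ 68.9, y* ≈ 25.6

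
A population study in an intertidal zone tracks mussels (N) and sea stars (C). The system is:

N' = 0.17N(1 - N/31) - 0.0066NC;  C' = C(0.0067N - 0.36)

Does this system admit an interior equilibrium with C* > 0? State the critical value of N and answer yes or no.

Threshold N = 53.7; K < 53.7, so no, the predator goes extinct.

The predator equation gives dC/dt > 0 only when N > 0.36/0.0067 = 53.7.
Without the predator, N → K = 31. Since 31 < 53.7, the predator cannot invade.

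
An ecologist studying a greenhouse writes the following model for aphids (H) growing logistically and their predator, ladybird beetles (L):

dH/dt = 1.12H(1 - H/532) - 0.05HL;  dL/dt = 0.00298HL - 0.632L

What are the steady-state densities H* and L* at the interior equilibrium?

H* ≈ 212, L* ≈ 13.5

From dL/dt = 0 with L > 0: 0.00298H* = 0.632, so H* = 212.
Substitute into dH/dt = 0: 1.12(1 - 212/532) = 0.05L*.
The bracket is 0.601, giving L* = 0.674/0.05 = 13.5.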